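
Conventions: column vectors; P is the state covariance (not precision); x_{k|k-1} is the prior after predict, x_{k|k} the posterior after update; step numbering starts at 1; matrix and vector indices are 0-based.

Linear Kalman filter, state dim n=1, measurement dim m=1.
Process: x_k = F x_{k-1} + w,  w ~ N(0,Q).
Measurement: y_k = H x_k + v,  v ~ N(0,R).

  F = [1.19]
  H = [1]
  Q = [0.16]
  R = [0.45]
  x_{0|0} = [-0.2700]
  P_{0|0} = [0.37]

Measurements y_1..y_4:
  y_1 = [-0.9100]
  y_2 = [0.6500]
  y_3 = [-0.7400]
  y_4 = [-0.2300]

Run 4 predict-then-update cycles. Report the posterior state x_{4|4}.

step 1: x^-=[-0.3213]  P^-=[0.6840]  S=[1.1340]  K=[0.6032]  nu=[-0.5887]  x^+=[-0.6764]  P^+=[0.2714]
step 2: x^-=[-0.8049]  P^-=[0.5444]  S=[0.9944]  K=[0.5474]  nu=[1.4549]  x^+=[-0.0084]  P^+=[0.2464]
step 3: x^-=[-0.0100]  P^-=[0.5089]  S=[0.9589]  K=[0.5307]  nu=[-0.7300]  x^+=[-0.3974]  P^+=[0.2388]
step 4: x^-=[-0.4729]  P^-=[0.4982]  S=[0.9482]  K=[0.5254]  nu=[0.2429]  x^+=[-0.3453]  P^+=[0.2364]

x_post = [-0.3453]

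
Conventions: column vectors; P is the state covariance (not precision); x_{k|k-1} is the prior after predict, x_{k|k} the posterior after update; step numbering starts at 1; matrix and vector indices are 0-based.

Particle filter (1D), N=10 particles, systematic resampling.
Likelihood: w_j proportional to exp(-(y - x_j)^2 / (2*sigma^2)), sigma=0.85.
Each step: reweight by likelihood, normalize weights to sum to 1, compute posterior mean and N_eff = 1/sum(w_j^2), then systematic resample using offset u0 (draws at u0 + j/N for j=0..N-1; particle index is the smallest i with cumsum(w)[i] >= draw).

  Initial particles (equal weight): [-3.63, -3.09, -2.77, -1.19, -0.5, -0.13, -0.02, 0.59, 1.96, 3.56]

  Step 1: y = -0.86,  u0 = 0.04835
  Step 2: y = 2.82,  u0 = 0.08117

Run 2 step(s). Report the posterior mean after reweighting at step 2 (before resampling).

post_mean = 0.4130

step 1: w=[0.0014, 0.0091, 0.0229, 0.2649, 0.2611, 0.1975, 0.1753, 0.0667, 0.0012, 0.0000]  mean=-0.5301  Neff=4.6924  idx=[3, 3, 3, 4, 4, 4, 5, 5, 6, 7]
step 2: w=[0.0003, 0.0003, 0.0003, 0.0115, 0.0115, 0.0115, 0.0575, 0.0575, 0.0894, 0.7599]  mean=0.4130  Neff=1.6880  idx=[6, 8, 9, 9, 9, 9, 9, 9, 9, 9]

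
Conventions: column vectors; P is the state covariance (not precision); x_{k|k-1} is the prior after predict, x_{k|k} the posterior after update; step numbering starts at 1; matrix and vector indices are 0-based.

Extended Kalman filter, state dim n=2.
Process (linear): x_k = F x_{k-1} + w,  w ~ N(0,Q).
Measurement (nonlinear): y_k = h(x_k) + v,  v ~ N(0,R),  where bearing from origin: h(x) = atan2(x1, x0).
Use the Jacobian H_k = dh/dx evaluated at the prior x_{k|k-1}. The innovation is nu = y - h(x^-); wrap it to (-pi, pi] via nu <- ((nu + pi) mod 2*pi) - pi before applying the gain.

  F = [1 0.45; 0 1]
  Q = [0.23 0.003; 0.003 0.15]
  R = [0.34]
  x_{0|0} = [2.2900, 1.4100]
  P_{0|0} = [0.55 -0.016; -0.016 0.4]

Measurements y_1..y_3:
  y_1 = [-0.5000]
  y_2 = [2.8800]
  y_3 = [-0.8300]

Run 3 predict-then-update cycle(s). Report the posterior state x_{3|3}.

step 1: x^-=[2.9245, 1.4100]  P^-=[0.8466 0.1670; 0.1670 0.5500]  H_jac=[-0.1338 0.2774]  S=[0.3851]  K=[-0.1738; 0.3382]  nu=[-0.9493]  x^+=[3.0894, 1.0889]  P^+=[0.8350 0.1896; 0.1896 0.5059]
step 2: x^-=[3.5795, 1.0889]  P^-=[1.3381 0.4203; 0.4203 0.6559]  H_jac=[-0.0778 0.2557]  S=[0.3743]  K=[0.0090; 0.3608]  nu=[2.5847]  x^+=[3.6028, 2.0215]  P^+=[1.3381 0.4191; 0.4191 0.6072]
step 3: x^-=[4.5125, 2.0215]  P^-=[2.0682 0.6953; 0.6953 0.7572]  H_jac=[-0.0827 0.1846]  S=[0.3587]  K=[-0.1189; 0.2293]  nu=[-1.2512]  x^+=[4.6613, 1.7345]  P^+=[2.0631 0.7051; 0.7051 0.7384]

x_post = [4.6613, 1.7345]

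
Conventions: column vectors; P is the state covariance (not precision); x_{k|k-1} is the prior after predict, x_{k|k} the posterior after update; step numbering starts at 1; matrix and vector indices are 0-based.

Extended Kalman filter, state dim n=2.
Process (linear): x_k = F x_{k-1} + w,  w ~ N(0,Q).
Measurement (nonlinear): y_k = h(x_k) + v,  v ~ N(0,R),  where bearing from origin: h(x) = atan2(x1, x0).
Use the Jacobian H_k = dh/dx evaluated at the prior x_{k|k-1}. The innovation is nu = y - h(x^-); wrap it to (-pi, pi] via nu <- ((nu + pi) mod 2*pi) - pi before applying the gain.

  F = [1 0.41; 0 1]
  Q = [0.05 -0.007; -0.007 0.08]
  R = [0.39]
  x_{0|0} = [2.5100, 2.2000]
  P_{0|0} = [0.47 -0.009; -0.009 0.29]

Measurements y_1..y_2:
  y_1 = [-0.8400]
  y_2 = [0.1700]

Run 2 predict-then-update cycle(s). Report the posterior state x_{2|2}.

x_post = [4.4204, 1.9448]

step 1: x^-=[3.4120, 2.2000]  P^-=[0.5614 0.1029; 0.1029 0.3700]  H_jac=[-0.1335 0.2070]  S=[0.4102]  K=[-0.1308; 0.1533]  nu=[-1.4127]  x^+=[3.5967, 1.9835]  P^+=[0.5544 0.1111; 0.1111 0.3604]
step 2: x^-=[4.4099, 1.9835]  P^-=[0.7561 0.2519; 0.2519 0.4404]  H_jac=[-0.0848 0.1886]  S=[0.4030]  K=[-0.0413; 0.1531]  nu=[-0.2527]  x^+=[4.4204, 1.9448]  P^+=[0.7554 0.2544; 0.2544 0.4309]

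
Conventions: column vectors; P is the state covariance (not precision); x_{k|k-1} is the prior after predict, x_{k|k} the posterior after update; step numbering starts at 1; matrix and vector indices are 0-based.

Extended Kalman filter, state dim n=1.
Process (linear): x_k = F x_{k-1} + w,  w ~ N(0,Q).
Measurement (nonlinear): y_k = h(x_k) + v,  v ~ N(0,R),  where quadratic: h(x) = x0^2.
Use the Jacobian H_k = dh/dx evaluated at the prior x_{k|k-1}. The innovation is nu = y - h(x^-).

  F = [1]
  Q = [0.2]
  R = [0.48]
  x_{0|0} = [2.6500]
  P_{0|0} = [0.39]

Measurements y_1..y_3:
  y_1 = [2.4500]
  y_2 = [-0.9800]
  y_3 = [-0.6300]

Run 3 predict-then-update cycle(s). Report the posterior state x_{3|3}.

step 1: x^-=[2.6500]  P^-=[0.5900]  H_jac=[5.3000]  S=[17.0531]  K=[0.1834]  nu=[-4.5725]  x^+=[1.8115]  P^+=[0.0166]
step 2: x^-=[1.8115]  P^-=[0.2166]  H_jac=[3.6231]  S=[3.3234]  K=[0.2361]  nu=[-4.2617]  x^+=[0.8052]  P^+=[0.0313]
step 3: x^-=[0.8052]  P^-=[0.2313]  H_jac=[1.6104]  S=[1.0798]  K=[0.3449]  nu=[-1.2783]  x^+=[0.3642]  P^+=[0.1028]

x_post = [0.3642]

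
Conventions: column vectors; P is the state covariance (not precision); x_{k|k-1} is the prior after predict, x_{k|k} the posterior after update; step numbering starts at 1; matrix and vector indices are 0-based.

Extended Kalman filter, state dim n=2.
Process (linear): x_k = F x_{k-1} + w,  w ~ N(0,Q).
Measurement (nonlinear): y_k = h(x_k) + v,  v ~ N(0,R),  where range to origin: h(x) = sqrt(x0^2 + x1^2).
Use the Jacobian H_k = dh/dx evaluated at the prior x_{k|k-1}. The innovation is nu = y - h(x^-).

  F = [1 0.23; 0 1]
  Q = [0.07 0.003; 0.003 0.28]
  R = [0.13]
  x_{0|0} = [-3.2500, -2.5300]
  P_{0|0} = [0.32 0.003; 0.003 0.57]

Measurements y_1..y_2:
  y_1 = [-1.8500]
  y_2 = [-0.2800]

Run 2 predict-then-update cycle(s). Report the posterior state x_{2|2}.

x_post = [0.2446, 0.0862]

step 1: x^-=[-3.8319, -2.5300]  P^-=[0.4215 0.1371; 0.1371 0.8500]  H_jac=[-0.8345 -0.5510]  S=[0.8077]  K=[-0.5291; -0.7215]  nu=[-6.4418]  x^+=[-0.4238, 2.1178]  P^+=[0.1955 -0.1712; -0.1712 0.4295]
step 2: x^-=[0.0633, 2.1178]  P^-=[0.2094 -0.0694; -0.0694 0.7095]  H_jac=[0.0299 0.9996]  S=[0.8350]  K=[-0.0756; 0.8469]  nu=[-2.3987]  x^+=[0.2446, 0.0862]  P^+=[0.2047 -0.0159; -0.0159 0.1106]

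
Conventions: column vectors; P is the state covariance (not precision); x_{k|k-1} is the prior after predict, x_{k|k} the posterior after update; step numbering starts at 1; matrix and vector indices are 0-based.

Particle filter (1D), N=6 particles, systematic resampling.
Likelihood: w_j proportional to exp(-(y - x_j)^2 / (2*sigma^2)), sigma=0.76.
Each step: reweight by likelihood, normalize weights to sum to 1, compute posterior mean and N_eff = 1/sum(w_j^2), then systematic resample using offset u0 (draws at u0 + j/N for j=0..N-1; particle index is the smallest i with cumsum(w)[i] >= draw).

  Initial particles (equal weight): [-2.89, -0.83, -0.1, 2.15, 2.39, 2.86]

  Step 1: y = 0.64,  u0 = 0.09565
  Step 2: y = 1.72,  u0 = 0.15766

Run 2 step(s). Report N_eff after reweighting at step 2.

N_eff = 1.7482

step 1: w=[0.0000, 0.1540, 0.6224, 0.1389, 0.0706, 0.0140]  mean=0.3173  Neff=2.2956  idx=[1, 2, 2, 2, 2, 4]
step 2: w=[0.0040, 0.0625, 0.0625, 0.0625, 0.0625, 0.7459]  mean=1.7544  Neff=1.7482  idx=[3, 5, 5, 5, 5, 5]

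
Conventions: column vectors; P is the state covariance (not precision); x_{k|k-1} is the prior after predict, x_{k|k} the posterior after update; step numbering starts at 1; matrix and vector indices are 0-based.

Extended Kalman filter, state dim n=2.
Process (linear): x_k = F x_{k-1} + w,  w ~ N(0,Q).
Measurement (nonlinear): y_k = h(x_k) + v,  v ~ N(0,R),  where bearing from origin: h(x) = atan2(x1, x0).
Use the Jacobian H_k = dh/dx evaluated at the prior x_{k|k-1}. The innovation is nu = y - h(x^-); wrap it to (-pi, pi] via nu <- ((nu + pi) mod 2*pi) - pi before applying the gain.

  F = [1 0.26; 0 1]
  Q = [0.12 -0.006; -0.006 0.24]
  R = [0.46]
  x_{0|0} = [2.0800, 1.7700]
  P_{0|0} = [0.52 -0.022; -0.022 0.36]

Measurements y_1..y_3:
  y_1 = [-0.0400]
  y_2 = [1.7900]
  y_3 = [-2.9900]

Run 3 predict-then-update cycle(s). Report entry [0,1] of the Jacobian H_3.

H_jac[0,1] = 0.2142

step 1: x^-=[2.5402, 1.7700]  P^-=[0.6529 0.0656; 0.0656 0.6000]  H_jac=[-0.1847 0.2650]  S=[0.5180]  K=[-0.1992; 0.2836]  nu=[-0.6486]  x^+=[2.6694, 1.5861]  P^+=[0.6323 0.0949; 0.0949 0.5583]
step 2: x^-=[3.0818, 1.5861]  P^-=[0.8394 0.2340; 0.2340 0.7983]  H_jac=[-0.1320 0.2565]  S=[0.5113]  K=[-0.0993; 0.3401]  nu=[1.3147]  x^+=[2.9512, 2.0332]  P^+=[0.8344 0.2513; 0.2513 0.7392]
step 3: x^-=[3.4798, 2.0332]  P^-=[1.1350 0.4375; 0.4375 0.9792]  H_jac=[-0.1252 0.2142]  S=[0.4993]  K=[-0.0968; 0.3105]  nu=[2.7644]  x^+=[3.2121, 2.8915]  P^+=[1.1303 0.4525; 0.4525 0.9311]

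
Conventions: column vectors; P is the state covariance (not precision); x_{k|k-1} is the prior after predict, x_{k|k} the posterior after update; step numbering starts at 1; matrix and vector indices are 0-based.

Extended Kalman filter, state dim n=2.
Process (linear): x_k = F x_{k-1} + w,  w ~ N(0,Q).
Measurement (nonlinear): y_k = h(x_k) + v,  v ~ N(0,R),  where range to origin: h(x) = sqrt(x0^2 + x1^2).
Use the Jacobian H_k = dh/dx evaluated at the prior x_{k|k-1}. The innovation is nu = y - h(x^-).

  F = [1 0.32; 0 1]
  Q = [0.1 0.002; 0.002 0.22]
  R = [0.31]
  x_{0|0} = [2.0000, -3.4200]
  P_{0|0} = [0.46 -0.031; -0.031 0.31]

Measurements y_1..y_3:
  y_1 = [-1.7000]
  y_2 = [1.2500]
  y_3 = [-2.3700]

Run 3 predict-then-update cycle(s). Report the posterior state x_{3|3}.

step 1: x^-=[0.9056, -3.4200]  P^-=[0.5719 0.0702; 0.0702 0.5300]  H_jac=[0.2560 -0.9667]  S=[0.8080]  K=[0.0972; -0.6118]  nu=[-5.2379]  x^+=[0.3965, -0.2152]  P^+=[0.5643 0.1182; 0.1182 0.2275]
step 2: x^-=[0.3276, -0.2152]  P^-=[0.7632 0.1931; 0.1931 0.4475]  H_jac=[0.8358 -0.5490]  S=[0.8009]  K=[0.6642; -0.1053]  nu=[0.8580]  x^+=[0.8975, -0.3056]  P^+=[0.4100 0.2491; 0.2491 0.4386]
step 3: x^-=[0.7997, -0.3056]  P^-=[0.7143 0.3914; 0.3914 0.6586]  H_jac=[0.9341 -0.3570]  S=[0.7561]  K=[0.6976; 0.1726]  nu=[-3.2261]  x^+=[-1.4509, -0.8625]  P^+=[0.3463 0.3004; 0.3004 0.6361]

x_post = [-1.4509, -0.8625]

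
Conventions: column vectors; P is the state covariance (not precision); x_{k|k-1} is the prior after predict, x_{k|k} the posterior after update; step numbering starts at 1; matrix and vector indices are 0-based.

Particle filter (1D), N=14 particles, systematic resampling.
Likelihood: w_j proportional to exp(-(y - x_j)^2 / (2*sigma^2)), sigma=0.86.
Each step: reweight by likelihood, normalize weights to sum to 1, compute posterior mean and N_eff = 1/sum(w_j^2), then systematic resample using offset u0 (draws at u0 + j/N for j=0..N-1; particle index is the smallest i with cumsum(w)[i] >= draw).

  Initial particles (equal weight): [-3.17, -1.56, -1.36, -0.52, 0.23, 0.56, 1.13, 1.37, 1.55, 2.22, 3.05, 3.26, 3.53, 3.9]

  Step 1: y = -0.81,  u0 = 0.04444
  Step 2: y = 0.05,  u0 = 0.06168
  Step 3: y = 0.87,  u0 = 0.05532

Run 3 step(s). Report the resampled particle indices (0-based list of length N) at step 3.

step 1: w=[0.0069, 0.2027, 0.2416, 0.2801, 0.1427, 0.0834, 0.0233, 0.0119, 0.0069, 0.0006, 0.0000, 0.0000, 0.0000, 0.0000]  mean=-0.6780  Neff=4.8544  idx=[1, 1, 1, 2, 2, 2, 3, 3, 3, 3, 4, 4, 5, 6]
step 2: w=[0.0223, 0.0223, 0.0223, 0.0336, 0.0336, 0.0336, 0.1034, 0.1034, 0.1034, 0.1034, 0.1260, 0.1260, 0.1080, 0.0585]  mean=-0.2720  Neff=10.5807  idx=[2, 4, 6, 7, 7, 8, 9, 9, 10, 10, 11, 12, 12, 13]
step 3: w=[0.0027, 0.0051, 0.0399, 0.0399, 0.0399, 0.0399, 0.0399, 0.0399, 0.1118, 0.1118, 0.1118, 0.1382, 0.1382, 0.1409]  mean=0.2553  Neff=9.5136  idx=[3, 4, 6, 8, 8, 9, 10, 10, 11, 11, 12, 12, 13, 13]

resampled_idx = [3, 4, 6, 8, 8, 9, 10, 10, 11, 11, 12, 12, 13, 13]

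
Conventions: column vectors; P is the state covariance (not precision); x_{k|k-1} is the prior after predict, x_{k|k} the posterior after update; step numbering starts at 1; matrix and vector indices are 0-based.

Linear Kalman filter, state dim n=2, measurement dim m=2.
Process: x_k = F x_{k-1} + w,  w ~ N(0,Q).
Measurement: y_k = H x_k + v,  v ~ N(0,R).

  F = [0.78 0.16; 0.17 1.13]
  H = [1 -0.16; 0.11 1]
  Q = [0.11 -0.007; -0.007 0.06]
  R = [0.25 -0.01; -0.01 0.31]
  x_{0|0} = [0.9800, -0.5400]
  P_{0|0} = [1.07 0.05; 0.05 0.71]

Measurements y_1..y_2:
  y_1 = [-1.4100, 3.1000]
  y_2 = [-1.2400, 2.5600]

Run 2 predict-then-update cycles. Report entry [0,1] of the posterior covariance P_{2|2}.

step 1: x^-=[0.6780, -0.4436]  P^-=[0.7916 0.3087; 0.3087 1.0167]  S=[0.9689 0.2177; 0.2177 1.4042]  K=[0.7281 0.1690; -0.0180 0.7510]  nu=[-2.1590, 3.4690]  x^+=[-0.3078, 2.2006]  P^+=[0.1843 0.0248; 0.0248 0.2303]
step 2: x^-=[0.1120, 2.4344]  P^-=[0.2342 0.0816; 0.0816 0.3689]  S=[0.4676 0.0369; 0.0369 0.6997]  K=[0.4628 0.1291; 0.0057 0.5398]  nu=[-0.9625, 0.1133]  x^+=[-0.3189, 2.4900]  P^+=[0.1180 0.0224; 0.0224 0.1648]

P_post[0,1] = 0.0224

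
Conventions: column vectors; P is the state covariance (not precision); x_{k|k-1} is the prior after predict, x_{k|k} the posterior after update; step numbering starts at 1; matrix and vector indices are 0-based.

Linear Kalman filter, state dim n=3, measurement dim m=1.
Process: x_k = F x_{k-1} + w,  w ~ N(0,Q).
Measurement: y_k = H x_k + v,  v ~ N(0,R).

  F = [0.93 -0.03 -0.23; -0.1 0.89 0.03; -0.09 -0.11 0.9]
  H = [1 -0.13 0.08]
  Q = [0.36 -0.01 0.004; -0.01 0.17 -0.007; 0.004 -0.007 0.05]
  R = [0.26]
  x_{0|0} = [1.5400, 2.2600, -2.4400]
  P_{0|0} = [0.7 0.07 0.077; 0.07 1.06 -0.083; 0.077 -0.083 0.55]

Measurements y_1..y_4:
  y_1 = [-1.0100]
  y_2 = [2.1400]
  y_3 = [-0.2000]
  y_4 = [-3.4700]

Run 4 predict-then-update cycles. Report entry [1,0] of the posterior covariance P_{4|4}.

P_post[1,0] = 0.1183

step 1: x^-=[1.9256, 1.7842, -2.5832]  P^-=[0.9575 -0.0281 -0.1057; -0.0281 0.9998 -0.1678; -0.1057 -0.1678 0.5193]  S=[1.2316]  K=[0.7735; -0.1392; -0.0344]  nu=[-2.4970]  x^+=[-0.0059, 2.1318, -2.4973]  P^+=[0.2206 0.1046 -0.0730; 0.1046 0.9759 -0.1737; -0.0730 -0.1737 0.5179]
step 2: x^-=[0.5049, 1.8230, -2.4815]  P^-=[0.6020 0.0587 -0.1911; 0.0587 0.9182 -0.2256; -0.1911 -0.2256 0.5314]  S=[0.8398]  K=[0.6896; -0.0937; -0.1421]  nu=[2.0706]  x^+=[1.9327, 1.6290, -2.7757]  P^+=[0.2027 0.1130 -0.1089; 0.1130 0.9109 -0.2368; -0.1089 -0.2368 0.5144]
step 3: x^-=[2.3870, 1.1732, -2.8513]  P^-=[0.6003 0.0803 -0.2207; 0.0803 0.8619 -0.2671; -0.2207 -0.2671 0.5461]  S=[0.8278]  K=[0.6913; -0.0642; -0.1719]  nu=[-2.2064]  x^+=[0.8617, 1.3148, -2.4720]  P^+=[0.2047 0.1170 -0.1223; 0.1170 0.8585 -0.2762; -0.1223 -0.2762 0.5216]
step 4: x^-=[1.3305, 1.0099, -2.4470]  P^-=[0.6074 0.0922 -0.2344; 0.0922 0.8177 -0.2922; -0.2344 -0.2922 0.5614]  S=[0.8295]  K=[0.6953; -0.0452; -0.1826]  nu=[-4.4735]  x^+=[-1.7798, 1.2120, -1.6300]  P^+=[0.2065 0.1183 -0.1291; 0.1183 0.8160 -0.2990; -0.1291 -0.2990 0.5337]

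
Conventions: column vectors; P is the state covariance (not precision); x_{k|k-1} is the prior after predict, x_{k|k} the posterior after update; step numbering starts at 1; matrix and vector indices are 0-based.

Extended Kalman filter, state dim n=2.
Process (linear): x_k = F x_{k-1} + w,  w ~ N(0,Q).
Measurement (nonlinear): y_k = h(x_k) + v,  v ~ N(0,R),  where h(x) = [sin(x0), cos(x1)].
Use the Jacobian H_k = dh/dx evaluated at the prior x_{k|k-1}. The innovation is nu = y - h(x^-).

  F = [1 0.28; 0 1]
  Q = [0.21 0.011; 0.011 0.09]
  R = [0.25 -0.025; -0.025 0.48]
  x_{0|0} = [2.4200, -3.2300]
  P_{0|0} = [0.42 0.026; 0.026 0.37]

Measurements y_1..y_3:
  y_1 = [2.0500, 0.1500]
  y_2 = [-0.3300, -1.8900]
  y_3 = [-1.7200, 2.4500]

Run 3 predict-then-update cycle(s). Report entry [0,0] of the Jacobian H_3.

step 1: x^-=[1.5156, -3.2300]  P^-=[0.6736 0.1406; 0.1406 0.4600]  H_jac=[0.0552 0.0000; 0.0000 -0.0883]  S=[0.2521 -0.0257; -0.0257 0.4836]  K=[0.1456 -0.0179; 0.0223 -0.0828]  nu=[1.0515, 1.1461]  x^+=[1.6481, -3.3014]  P^+=[0.6679 0.1387; 0.1387 0.4565]
step 2: x^-=[0.7238, -3.3014]  P^-=[0.9914 0.2776; 0.2776 0.5465]  H_jac=[0.7493 0.0000; 0.0000 -0.1591]  S=[0.8067 -0.0581; -0.0581 0.4938]  K=[0.9223 0.0191; 0.2472 -0.1470]  nu=[-0.9922, -0.9027]  x^+=[-0.2086, -3.4140]  P^+=[0.3071 0.0874; 0.0874 0.4823]
step 3: x^-=[-1.1645, -3.4140]  P^-=[0.6038 0.2334; 0.2334 0.5723]  H_jac=[0.3952 0.0000; 0.0000 -0.2691]  S=[0.3443 -0.0498; -0.0498 0.5214]  K=[0.6851 -0.0550; 0.2284 -0.2735]  nu=[-0.8014, 3.4131]  x^+=[-1.9012, -4.5304]  P^+=[0.4369 0.1618; 0.1618 0.5091]

H_jac[0,0] = 0.3952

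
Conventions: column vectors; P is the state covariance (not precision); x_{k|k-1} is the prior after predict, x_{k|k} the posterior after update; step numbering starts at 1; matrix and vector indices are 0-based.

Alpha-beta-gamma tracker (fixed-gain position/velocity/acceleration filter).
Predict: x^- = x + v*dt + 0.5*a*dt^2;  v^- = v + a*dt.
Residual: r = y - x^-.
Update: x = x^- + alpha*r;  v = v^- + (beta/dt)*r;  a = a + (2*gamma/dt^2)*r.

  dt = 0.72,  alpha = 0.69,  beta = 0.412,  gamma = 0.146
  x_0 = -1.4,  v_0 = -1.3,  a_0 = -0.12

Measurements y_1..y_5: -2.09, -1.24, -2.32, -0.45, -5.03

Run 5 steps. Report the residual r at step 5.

step 1: x_pred=-2.3671  r=0.2771  x^+=-2.1759  v^+=-1.2278  a^+=0.0361
step 2: x_pred=-3.0506  r=1.8106  x^+=-1.8013  v^+=-0.1658  a^+=1.0559
step 3: x_pred=-1.6470  r=-0.6730  x^+=-2.1114  v^+=0.2094  a^+=0.6768
step 4: x_pred=-1.7852  r=1.3352  x^+=-0.8639  v^+=1.4607  a^+=1.4289
step 5: x_pred=0.5582  r=-5.5882  x^+=-3.2977  v^+=-0.7082  a^+=-1.7187

resid = -5.5882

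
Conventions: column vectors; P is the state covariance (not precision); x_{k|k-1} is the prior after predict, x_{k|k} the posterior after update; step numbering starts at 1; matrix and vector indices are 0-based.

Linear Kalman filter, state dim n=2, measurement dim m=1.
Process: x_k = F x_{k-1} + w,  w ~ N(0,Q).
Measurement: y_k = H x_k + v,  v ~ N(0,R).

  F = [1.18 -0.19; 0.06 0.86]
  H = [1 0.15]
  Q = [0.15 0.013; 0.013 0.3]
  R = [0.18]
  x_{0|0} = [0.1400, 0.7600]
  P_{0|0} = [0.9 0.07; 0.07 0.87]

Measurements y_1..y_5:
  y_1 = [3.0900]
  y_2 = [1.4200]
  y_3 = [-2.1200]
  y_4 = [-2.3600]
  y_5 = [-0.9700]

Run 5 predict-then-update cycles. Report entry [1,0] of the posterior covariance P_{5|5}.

P_post[1,0] = -0.1906

step 1: x^-=[0.0208, 0.6620]  P^-=[1.4032 0.0048; 0.0048 0.9539]  S=[1.6061]  K=[0.8741; 0.0921]  nu=[2.9699]  x^+=[2.6168, 0.9355]  P^+=[0.1760 -0.1245; -0.1245 0.9403]
step 2: x^-=[2.9101, 0.9615]  P^-=[0.4848 -0.2531; -0.2531 0.9832]  S=[0.6110]  K=[0.7313; -0.1728]  nu=[-1.6343]  x^+=[1.7149, 1.2439]  P^+=[0.1580 -0.1759; -0.1759 0.9650]
step 3: x^-=[1.7872, 1.1727]  P^-=[0.4837 -0.3099; -0.3099 0.9961]  S=[0.5931]  K=[0.7371; -0.2706]  nu=[-4.0831]  x^+=[-1.2226, 2.2777]  P^+=[0.1614 -0.1916; -0.1916 0.9527]
step 4: x^-=[-1.8754, 1.8855]  P^-=[0.4951 -0.3235; -0.3235 0.9854]  S=[0.6002]  K=[0.7440; -0.2927]  nu=[-0.7674]  x^+=[-2.4464, 2.1101]  P^+=[0.1628 -0.1928; -0.1928 0.9340]
step 5: x^-=[-3.2876, 1.6679]  P^-=[0.4969 -0.3215; -0.3215 0.9715]  S=[0.6023]  K=[0.7449; -0.2919]  nu=[2.0674]  x^+=[-1.7475, 1.0644]  P^+=[0.1627 -0.1906; -0.1906 0.9201]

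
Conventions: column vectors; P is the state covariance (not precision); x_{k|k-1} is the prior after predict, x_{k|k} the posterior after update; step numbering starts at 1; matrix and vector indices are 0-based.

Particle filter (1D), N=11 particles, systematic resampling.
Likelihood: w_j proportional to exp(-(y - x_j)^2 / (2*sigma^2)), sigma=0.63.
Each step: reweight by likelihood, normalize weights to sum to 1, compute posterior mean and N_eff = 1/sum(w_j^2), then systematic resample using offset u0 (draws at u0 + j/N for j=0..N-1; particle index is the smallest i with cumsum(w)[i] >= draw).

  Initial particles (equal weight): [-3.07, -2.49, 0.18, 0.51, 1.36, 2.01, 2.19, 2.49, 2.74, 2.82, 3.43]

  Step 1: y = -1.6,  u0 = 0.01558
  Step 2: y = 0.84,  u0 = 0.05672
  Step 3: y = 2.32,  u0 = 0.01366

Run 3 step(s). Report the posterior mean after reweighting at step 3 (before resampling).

post_mean = -2.4900

step 1: w=[0.1440, 0.8075, 0.0405, 0.0080, 0.0000, 0.0000, 0.0000, 0.0000, 0.0000, 0.0000, 0.0000]  mean=-2.4412  Neff=1.4826  idx=[0, 0, 1, 1, 1, 1, 1, 1, 1, 1, 1]
step 2: w=[0.0006, 0.0006, 0.1110, 0.1110, 0.1110, 0.1110, 0.1110, 0.1110, 0.1110, 0.1110, 0.1110]  mean=-2.4906  Neff=9.0201  idx=[2, 3, 4, 4, 5, 6, 7, 8, 9, 9, 10]
step 3: w=[0.0909, 0.0909, 0.0909, 0.0909, 0.0909, 0.0909, 0.0909, 0.0909, 0.0909, 0.0909, 0.0909]  mean=-2.4900  Neff=11.0000  idx=[0, 1, 2, 3, 4, 5, 6, 7, 8, 9, 10]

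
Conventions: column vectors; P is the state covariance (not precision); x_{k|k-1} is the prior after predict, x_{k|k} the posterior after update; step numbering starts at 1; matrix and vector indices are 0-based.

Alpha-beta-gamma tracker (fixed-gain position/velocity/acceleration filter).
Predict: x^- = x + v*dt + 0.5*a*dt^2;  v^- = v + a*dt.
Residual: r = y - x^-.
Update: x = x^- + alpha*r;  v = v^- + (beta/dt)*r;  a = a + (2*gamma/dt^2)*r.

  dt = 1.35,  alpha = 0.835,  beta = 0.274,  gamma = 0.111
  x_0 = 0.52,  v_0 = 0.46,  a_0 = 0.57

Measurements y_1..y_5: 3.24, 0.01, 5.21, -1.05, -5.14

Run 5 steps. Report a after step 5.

a_post = -1.4329

step 1: x_pred=1.6604  r=1.5796  x^+=2.9794  v^+=1.5501  a^+=0.7624
step 2: x_pred=5.7667  r=-5.7567  x^+=0.9599  v^+=1.4109  a^+=0.0612
step 3: x_pred=2.9204  r=2.2896  x^+=4.8322  v^+=1.9582  a^+=0.3401
step 4: x_pred=7.7857  r=-8.8357  x^+=0.4079  v^+=0.6240  a^+=-0.7362
step 5: x_pred=0.5794  r=-5.7194  x^+=-4.1963  v^+=-1.5307  a^+=-1.4329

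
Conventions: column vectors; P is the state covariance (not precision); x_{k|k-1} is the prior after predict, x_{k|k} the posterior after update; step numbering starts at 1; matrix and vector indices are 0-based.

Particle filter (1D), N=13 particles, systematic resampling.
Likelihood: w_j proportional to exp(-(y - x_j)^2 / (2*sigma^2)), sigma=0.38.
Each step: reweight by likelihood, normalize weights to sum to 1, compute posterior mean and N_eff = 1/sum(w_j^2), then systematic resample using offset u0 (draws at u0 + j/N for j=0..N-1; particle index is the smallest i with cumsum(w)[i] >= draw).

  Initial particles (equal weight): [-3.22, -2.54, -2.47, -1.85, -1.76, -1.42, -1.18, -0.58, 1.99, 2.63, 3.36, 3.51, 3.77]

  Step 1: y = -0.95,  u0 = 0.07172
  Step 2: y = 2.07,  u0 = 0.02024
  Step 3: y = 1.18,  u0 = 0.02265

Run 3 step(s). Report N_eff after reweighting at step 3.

N_eff = 13.0000

step 1: w=[0.0000, 0.0001, 0.0002, 0.0290, 0.0495, 0.2232, 0.3994, 0.2986, 0.0000, 0.0000, 0.0000, 0.0000, 0.0000]  mean=-1.1029  Neff=3.3132  idx=[4, 5, 5, 6, 6, 6, 6, 6, 6, 7, 7, 7, 7]
step 2: w=[0.0000, 0.0000, 0.0000, 0.0000, 0.0000, 0.0000, 0.0000, 0.0000, 0.0000, 0.2500, 0.2500, 0.2500, 0.2500]  mean=-0.5800  Neff=4.0001  idx=[9, 9, 9, 10, 10, 10, 10, 11, 11, 11, 12, 12, 12]
step 3: w=[0.0769, 0.0769, 0.0769, 0.0769, 0.0769, 0.0769, 0.0769, 0.0769, 0.0769, 0.0769, 0.0769, 0.0769, 0.0769]  mean=-0.5800  Neff=13.0000  idx=[0, 1, 2, 3, 4, 5, 6, 7, 8, 9, 10, 11, 12]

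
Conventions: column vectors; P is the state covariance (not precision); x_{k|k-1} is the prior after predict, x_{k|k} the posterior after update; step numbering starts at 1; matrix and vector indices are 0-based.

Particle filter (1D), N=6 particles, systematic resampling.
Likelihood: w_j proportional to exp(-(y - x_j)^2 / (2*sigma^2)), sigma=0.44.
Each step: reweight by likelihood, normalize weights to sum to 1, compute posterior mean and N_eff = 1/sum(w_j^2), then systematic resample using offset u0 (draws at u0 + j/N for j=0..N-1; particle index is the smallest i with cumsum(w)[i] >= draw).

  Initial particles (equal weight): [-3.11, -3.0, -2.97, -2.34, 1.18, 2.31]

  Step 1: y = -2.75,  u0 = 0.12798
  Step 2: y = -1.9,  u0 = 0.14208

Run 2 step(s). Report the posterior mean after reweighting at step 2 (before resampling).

post_mean = -2.4187

step 1: w=[0.2311, 0.2748, 0.2850, 0.2092, 0.0000, 0.0000]  mean=-2.8788  Neff=3.9392  idx=[0, 1, 1, 2, 3, 3]
step 2: w=[0.0166, 0.0319, 0.0319, 0.0378, 0.4409, 0.4409]  mean=-2.4187  Neff=2.5478  idx=[4, 4, 4, 5, 5, 5]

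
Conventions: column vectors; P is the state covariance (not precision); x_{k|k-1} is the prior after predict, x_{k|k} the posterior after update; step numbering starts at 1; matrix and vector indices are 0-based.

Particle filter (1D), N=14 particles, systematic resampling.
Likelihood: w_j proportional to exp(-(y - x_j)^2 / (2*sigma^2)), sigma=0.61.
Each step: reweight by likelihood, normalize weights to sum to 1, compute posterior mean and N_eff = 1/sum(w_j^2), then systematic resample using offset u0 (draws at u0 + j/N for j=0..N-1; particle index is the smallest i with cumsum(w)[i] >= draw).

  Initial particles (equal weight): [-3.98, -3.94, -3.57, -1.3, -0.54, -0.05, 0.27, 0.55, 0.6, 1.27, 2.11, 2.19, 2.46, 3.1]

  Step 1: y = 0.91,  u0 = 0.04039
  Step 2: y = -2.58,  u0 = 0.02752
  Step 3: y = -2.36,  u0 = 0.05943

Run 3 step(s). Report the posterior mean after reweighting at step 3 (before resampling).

step 1: w=[0.0000, 0.0000, 0.0000, 0.0004, 0.0157, 0.0766, 0.1525, 0.2221, 0.2323, 0.2221, 0.0382, 0.0292, 0.0105, 0.0004]  mean=0.7437  Neff=5.4223  idx=[5, 6, 6, 7, 7, 7, 8, 8, 8, 8, 9, 9, 9, 11]
step 2: w=[0.7959, 0.0787, 0.0787, 0.0083, 0.0083, 0.0083, 0.0054, 0.0054, 0.0054, 0.0054, 0.0000, 0.0000, 0.0000, 0.0000]  mean=0.0295  Neff=1.5476  idx=[0, 0, 0, 0, 0, 0, 0, 0, 0, 0, 0, 1, 2, 3]
step 3: w=[0.0889, 0.0889, 0.0889, 0.0889, 0.0889, 0.0889, 0.0889, 0.0889, 0.0889, 0.0889, 0.0889, 0.0106, 0.0106, 0.0013]  mean=-0.0424  Neff=11.4837  idx=[0, 1, 2, 3, 3, 4, 5, 6, 7, 7, 8, 9, 10, 11]

post_mean = -0.0424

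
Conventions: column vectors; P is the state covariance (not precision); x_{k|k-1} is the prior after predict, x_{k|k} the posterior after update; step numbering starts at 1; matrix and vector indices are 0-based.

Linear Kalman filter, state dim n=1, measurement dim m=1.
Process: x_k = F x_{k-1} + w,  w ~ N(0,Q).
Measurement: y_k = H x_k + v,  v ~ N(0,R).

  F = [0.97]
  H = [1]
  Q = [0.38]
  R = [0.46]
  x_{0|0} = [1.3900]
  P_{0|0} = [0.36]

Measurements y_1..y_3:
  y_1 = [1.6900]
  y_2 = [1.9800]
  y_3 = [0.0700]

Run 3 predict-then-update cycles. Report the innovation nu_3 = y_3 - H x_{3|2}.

step 1: x^-=[1.3483]  P^-=[0.7187]  S=[1.1787]  K=[0.6097]  nu=[0.3417]  x^+=[1.5567]  P^+=[0.2805]
step 2: x^-=[1.5100]  P^-=[0.6439]  S=[1.1039]  K=[0.5833]  nu=[0.4700]  x^+=[1.7841]  P^+=[0.2683]
step 3: x^-=[1.7306]  P^-=[0.6325]  S=[1.0925]  K=[0.5789]  nu=[-1.6606]  x^+=[0.7692]  P^+=[0.2663]

innov = [-1.6606]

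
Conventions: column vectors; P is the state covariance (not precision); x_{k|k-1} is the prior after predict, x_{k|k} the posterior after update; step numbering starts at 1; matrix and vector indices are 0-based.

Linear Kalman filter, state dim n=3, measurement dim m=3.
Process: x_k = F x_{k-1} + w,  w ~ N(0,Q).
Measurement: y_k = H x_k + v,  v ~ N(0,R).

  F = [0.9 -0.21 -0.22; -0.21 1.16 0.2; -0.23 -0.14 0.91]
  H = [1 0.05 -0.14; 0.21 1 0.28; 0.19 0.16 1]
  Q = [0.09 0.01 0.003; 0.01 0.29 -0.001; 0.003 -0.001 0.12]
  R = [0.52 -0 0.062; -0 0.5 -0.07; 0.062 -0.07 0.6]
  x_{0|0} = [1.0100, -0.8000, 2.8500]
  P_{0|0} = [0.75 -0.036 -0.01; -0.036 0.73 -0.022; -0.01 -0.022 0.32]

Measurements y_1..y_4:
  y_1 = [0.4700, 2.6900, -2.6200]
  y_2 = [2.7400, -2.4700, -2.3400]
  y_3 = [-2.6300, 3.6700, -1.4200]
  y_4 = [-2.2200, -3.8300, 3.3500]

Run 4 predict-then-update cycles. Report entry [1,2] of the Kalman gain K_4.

step 1: x^-=[0.4500, -0.5701, 2.4732]  P^-=[0.7607 -0.3586 -0.1972; -0.3586 1.3263 -0.0368; -0.1972 -0.0368 0.4464]  S=[1.3127 -0.1985 -0.0991; -0.1985 1.7005 0.1271; -0.0991 0.1271 0.9994]  K=[0.5716 -0.0794 -0.0433; -0.1099 0.7164 0.0054; -0.1732 -0.0218 0.3889]  nu=[0.3948, 2.4731, -5.0875]  x^+=[0.6997, 1.1308, 0.3723]  P^+=[0.2954 -0.0913 -0.0265; -0.0913 0.4053 -0.1012; -0.0265 -0.1012 0.2454]
step 2: x^-=[0.3104, 1.2392, 0.0195]  P^-=[0.3947 -0.2306 -0.0951; -0.2306 0.8580 -0.0840; -0.0951 -0.0840 0.3778]  S=[0.9290 -0.1353 -0.0430; -0.1353 1.2499 0.0245; -0.0430 0.0245 0.9370]  K=[0.4112 -0.0942 -0.0395; -0.0998 0.6183 -0.0106; -0.1502 -0.0219 0.3633]  nu=[2.3704, -3.7799, -2.6168]  x^+=[1.7446, -1.3066, -1.2043]  P^+=[0.2130 -0.0838 -0.0187; -0.0838 0.3545 -0.0966; -0.0187 -0.0966 0.2292]
step 3: x^-=[2.1094, -2.1229, -1.3142]  P^-=[0.3194 -0.1934 -0.0708; -0.1934 0.7832 -0.0816; -0.0708 -0.0816 0.3550]  S=[0.8499 -0.1106 -0.0247; -0.1106 1.1899 0.0204; -0.0247 0.0204 0.9219]  K=[0.3636 -0.0885 -0.0328; -0.0907 0.5966 -0.0080; -0.1384 -0.0164 0.3530]  nu=[-4.8173, 5.7179, -0.1669]  x^+=[-0.1425, 1.7265, -0.8000]  P^+=[0.1889 -0.0776 -0.0144; -0.0776 0.3409 -0.0920; -0.0144 -0.0920 0.2219]
step 4: x^-=[-0.3148, 1.8726, -0.9370]  P^-=[0.2953 -0.1788 -0.0623; -0.1788 0.7622 -0.0796; -0.0623 -0.0796 0.3449]  S=[0.8246 -0.0997 -0.0172; -0.0997 1.1753 0.0208; -0.0172 0.0208 0.9151]  K=[0.3470 -0.0843 -0.0296; -0.0859 0.5905 -0.0058; -0.1333 -0.0141 0.3479]  nu=[-2.1300, -5.3742, 4.0472]  x^+=[-0.7208, -1.1413, 0.8308]  P^+=[0.1806 -0.0744 -0.0127; -0.0744 0.3364 -0.0898; -0.0127 -0.0898 0.2182]

K[1,2] = -0.0058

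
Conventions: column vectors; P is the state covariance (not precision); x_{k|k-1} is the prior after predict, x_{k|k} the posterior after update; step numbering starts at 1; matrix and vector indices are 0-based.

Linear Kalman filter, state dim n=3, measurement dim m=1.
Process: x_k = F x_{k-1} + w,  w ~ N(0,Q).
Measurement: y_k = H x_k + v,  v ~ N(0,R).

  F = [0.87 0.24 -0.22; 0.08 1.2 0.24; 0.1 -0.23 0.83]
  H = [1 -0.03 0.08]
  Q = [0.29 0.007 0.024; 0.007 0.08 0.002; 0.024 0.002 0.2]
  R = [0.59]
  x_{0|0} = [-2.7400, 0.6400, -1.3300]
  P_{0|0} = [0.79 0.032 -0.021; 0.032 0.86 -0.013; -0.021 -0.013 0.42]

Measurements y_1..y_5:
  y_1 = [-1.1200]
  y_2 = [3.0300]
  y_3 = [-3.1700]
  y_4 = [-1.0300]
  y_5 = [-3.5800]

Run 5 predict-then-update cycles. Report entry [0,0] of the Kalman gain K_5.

step 1: x^-=[-1.9376, 0.2296, -1.5251]  P^-=[0.9806 0.3202 -0.0550; 0.3202 1.3455 -0.1563; -0.0550 -0.1563 0.5427]  S=[1.5480]  K=[0.6244; 0.1727; -0.0045]  nu=[0.9465]  x^+=[-1.3466, 0.3930, -1.5293]  P^+=[0.3771 0.1533 -0.0507; 0.1533 1.2993 -0.1551; -0.0507 -0.1551 0.5427]
step 2: x^-=[-0.7408, -0.0031, -1.4944]  P^-=[0.7763 0.5641 -0.2152; 0.5641 1.9229 -0.3804; -0.2152 -0.3804 0.6901]  S=[1.3060]  K=[0.5683; 0.3644; -0.1138]  nu=[3.8902]  x^+=[1.4699, 1.4146, -1.9371]  P^+=[0.3545 0.2936 -0.1308; 0.2936 1.7494 -0.3262; -0.1308 -0.3262 0.6732]
step 3: x^-=[2.0445, 1.3502, -1.7862]  P^-=[0.8988 0.8544 -0.3894; 0.8544 2.5037 -0.6328; -0.3894 -0.6328 0.8492]  S=[1.3860]  K=[0.6075; 0.5258; -0.2182]  nu=[-5.0311]  x^+=[-1.0121, -1.2950, -0.6881]  P^+=[0.3873 0.4117 -0.2056; 0.4117 2.1205 -0.4738; -0.2056 -0.4738 0.7832]
step 4: x^-=[-1.0399, -1.8001, -0.3745]  P^-=[1.0438 1.0995 -0.5372; 1.0995 2.9794 -0.8466; -0.5372 -0.8466 0.9834]  S=[1.4950]  K=[0.6474; 0.6304; -0.2897]  nu=[-0.0141]  x^+=[-1.0491, -1.8090, -0.3704]  P^+=[0.4172 0.4894 -0.2568; 0.4894 2.3853 -0.5736; -0.2568 -0.5736 0.8579]
step 5: x^-=[-1.2654, -2.3436, 0.0037]  P^-=[1.1479 1.2673 -0.6373; 1.2673 3.3207 -0.9953; -0.6373 -0.9953 1.0752]  S=[1.5746]  K=[0.6725; 0.6910; -0.3311]  nu=[-2.3852]  x^+=[-2.8695, -3.9919, 0.7935]  P^+=[0.4358 0.5356 -0.2866; 0.5356 2.5688 -0.6350; -0.2866 -0.6350 0.9026]

K[0,0] = 0.6725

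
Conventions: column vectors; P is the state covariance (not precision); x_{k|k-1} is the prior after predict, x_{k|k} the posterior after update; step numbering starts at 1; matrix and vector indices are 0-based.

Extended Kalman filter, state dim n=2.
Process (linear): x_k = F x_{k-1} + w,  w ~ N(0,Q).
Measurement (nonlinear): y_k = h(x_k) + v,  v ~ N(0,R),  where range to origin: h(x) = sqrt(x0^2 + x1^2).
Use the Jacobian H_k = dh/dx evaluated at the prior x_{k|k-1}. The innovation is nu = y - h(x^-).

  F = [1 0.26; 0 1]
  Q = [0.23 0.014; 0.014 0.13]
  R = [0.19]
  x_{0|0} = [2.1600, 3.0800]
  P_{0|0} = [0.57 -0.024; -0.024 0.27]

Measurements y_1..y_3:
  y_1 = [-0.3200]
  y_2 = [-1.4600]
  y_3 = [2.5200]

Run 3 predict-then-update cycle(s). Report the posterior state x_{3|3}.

x_post = [1.2806, -1.4365]

step 1: x^-=[2.9608, 3.0800]  P^-=[0.8058 0.0602; 0.0602 0.4000]  H_jac=[0.6930 0.7209]  S=[0.8450]  K=[0.7122; 0.3906]  nu=[-4.5923]  x^+=[-0.3097, 1.2861]  P^+=[0.3772 -0.1749; -0.1749 0.2711]
step 2: x^-=[0.0247, 1.2861]  P^-=[0.5346 -0.0904; -0.0904 0.4011]  H_jac=[0.0192 0.9998]  S=[0.5876]  K=[-0.1364; 0.6794]  nu=[-2.7464]  x^+=[0.3992, -0.5798]  P^+=[0.5236 -0.0360; -0.0360 0.1298]
step 3: x^-=[0.2485, -0.5798]  P^-=[0.7437 0.0118; 0.0118 0.2598]  H_jac=[0.3939 -0.9192]  S=[0.5163]  K=[0.5463; -0.4535]  nu=[1.8892]  x^+=[1.2806, -1.4365]  P^+=[0.5896 0.1397; 0.1397 0.1536]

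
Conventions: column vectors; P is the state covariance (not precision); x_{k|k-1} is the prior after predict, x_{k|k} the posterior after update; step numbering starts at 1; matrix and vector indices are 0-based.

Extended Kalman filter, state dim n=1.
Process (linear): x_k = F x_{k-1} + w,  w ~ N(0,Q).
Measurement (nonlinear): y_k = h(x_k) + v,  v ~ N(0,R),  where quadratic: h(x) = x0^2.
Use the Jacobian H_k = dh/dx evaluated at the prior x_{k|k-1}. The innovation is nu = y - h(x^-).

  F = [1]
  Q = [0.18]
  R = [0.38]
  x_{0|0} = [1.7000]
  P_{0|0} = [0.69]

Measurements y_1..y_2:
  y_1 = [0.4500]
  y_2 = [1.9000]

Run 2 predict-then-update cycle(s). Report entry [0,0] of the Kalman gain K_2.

K[0,0] = 0.3440

step 1: x^-=[1.7000]  P^-=[0.8700]  H_jac=[3.4000]  S=[10.4372]  K=[0.2834]  nu=[-2.4400]  x^+=[1.0085]  P^+=[0.0317]
step 2: x^-=[1.0085]  P^-=[0.2117]  H_jac=[2.0170]  S=[1.2411]  K=[0.3440]  nu=[0.8830]  x^+=[1.3122]  P^+=[0.0648]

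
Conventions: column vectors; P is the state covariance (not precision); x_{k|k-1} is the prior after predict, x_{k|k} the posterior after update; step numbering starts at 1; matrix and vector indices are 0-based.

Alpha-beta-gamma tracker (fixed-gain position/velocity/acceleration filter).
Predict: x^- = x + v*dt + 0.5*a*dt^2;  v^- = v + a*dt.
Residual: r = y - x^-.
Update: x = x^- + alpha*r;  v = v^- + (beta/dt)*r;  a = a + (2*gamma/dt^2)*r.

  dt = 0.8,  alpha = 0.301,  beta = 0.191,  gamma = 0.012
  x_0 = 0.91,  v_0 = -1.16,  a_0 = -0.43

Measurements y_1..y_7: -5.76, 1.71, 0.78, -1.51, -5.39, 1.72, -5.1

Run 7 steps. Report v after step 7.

v_post = -0.2682

step 1: x_pred=-0.1556  r=-5.6044  x^+=-1.8425  v^+=-2.8421  a^+=-0.6402
step 2: x_pred=-4.3210  r=6.0310  x^+=-2.5057  v^+=-1.9143  a^+=-0.4140
step 3: x_pred=-4.1696  r=4.9496  x^+=-2.6798  v^+=-1.0638  a^+=-0.2284
step 4: x_pred=-3.6039  r=2.0939  x^+=-2.9736  v^+=-0.7466  a^+=-0.1499
step 5: x_pred=-3.6188  r=-1.7712  x^+=-4.1519  v^+=-1.2893  a^+=-0.2163
step 6: x_pred=-5.2526  r=6.9726  x^+=-3.1539  v^+=0.2023  a^+=0.0452
step 7: x_pred=-2.9775  r=-2.1225  x^+=-3.6164  v^+=-0.2682  a^+=-0.0344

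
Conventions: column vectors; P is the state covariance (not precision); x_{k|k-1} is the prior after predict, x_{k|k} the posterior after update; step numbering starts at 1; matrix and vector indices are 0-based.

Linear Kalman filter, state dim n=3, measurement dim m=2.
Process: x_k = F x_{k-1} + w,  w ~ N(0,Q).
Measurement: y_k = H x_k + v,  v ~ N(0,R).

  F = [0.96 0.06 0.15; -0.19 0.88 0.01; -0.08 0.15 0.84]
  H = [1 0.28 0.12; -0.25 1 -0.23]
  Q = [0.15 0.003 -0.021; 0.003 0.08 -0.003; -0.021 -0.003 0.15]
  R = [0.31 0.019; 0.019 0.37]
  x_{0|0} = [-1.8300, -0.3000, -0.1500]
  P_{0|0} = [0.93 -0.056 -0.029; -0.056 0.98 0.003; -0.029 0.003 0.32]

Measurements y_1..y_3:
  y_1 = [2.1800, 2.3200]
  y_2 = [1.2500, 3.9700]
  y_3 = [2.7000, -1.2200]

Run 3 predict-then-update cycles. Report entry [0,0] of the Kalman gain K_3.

K[0,0] = 0.4588

step 1: x^-=[-1.7973, 0.0822, -0.0246]  P^-=[1.0031 -0.1601 -0.0739; -0.1601 0.8914 0.1556; -0.0739 0.1556 0.4098]  S=[1.2919 -0.1145; -0.1145 1.3458]  K=[0.7143 -0.2319; 0.1438 0.6778; 0.0200 0.0610]  nu=[3.9572, 1.7828]  x^+=[0.6159, 1.8596, 0.1633]  P^+=[0.2336 -0.0297 -0.0688; -0.0297 0.2688 0.0988; -0.0688 0.0988 0.4045]
step 2: x^-=[0.7273, 1.5210, 0.3668]  P^-=[0.3539 -0.0351 -0.0372; -0.0351 0.3086 0.1266; -0.0372 0.1266 0.4778]  S=[0.6749 -0.0122; -0.0122 0.6810]  K=[0.5003 -0.1600; 0.1062 0.4251; 0.0831 0.0396]  nu=[0.0528, 2.7152]  x^+=[0.3194, 2.6810, 0.4788]  P^+=[0.1656 -0.0223 -0.0608; -0.0223 0.1790 0.1096; -0.0608 0.1096 0.4722]
step 3: x^-=[0.5393, 2.3033, 0.7788]  P^-=[0.2958 -0.0199 -0.0160; -0.0199 0.2342 0.1203; -0.0160 0.1203 0.5246]  S=[0.6248 -0.0115; -0.0115 0.6033]  K=[0.4588 -0.1407; 0.1027 0.3526; 0.1291 0.0085]  nu=[1.4223, -3.2094]  x^+=[1.6435, 1.3177, 0.9353]  P^+=[0.1508 -0.0177 -0.0525; -0.0177 0.1535 0.1107; -0.0525 0.1107 0.5142]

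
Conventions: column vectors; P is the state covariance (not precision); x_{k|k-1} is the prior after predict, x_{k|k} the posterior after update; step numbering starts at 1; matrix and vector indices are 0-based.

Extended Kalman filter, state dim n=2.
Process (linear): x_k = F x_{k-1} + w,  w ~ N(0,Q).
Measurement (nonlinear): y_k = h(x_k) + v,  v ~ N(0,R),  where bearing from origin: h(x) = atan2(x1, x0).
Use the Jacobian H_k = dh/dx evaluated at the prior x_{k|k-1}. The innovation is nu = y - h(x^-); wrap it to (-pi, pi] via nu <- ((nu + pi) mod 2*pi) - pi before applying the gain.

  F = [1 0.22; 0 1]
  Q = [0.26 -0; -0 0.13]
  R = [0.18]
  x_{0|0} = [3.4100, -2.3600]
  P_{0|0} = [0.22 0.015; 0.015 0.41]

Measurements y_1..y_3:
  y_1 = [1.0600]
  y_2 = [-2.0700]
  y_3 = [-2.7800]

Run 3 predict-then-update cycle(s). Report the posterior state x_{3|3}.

step 1: x^-=[2.8908, -2.3600]  P^-=[0.5064 0.1052; 0.1052 0.5400]  H_jac=[0.1695 0.2076]  S=[0.2252]  K=[0.4780; 0.5769]  nu=[1.7447]  x^+=[3.7248, -1.3536]  P^+=[0.4550 0.0431; 0.0431 0.4651]
step 2: x^-=[3.4270, -1.3536]  P^-=[0.7564 0.1454; 0.1454 0.5951]  H_jac=[0.0997 0.2524]  S=[0.2328]  K=[0.4817; 0.7076]  nu=[-1.6938]  x^+=[2.6111, -2.5522]  P^+=[0.7024 0.0661; 0.0661 0.4785]
step 3: x^-=[2.0496, -2.5522]  P^-=[1.0147 0.1713; 0.1713 0.6085]  H_jac=[0.2382 0.1913]  S=[0.2755]  K=[0.9964; 0.5708]  nu=[-1.8858]  x^+=[0.1705, -3.6285]  P^+=[0.7412 0.0147; 0.0147 0.5188]

x_post = [0.1705, -3.6285]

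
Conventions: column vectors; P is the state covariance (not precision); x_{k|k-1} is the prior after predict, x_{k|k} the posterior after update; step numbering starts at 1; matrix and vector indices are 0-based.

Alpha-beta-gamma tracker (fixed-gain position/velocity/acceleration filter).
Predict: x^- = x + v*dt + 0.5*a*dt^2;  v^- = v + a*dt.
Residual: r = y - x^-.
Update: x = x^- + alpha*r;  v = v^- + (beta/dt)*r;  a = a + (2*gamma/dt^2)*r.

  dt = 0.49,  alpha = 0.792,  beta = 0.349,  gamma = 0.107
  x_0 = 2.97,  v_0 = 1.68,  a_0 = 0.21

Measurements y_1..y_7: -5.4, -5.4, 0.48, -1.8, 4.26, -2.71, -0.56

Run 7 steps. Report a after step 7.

a_post = -0.2280

step 1: x_pred=3.8184  r=-9.2184  x^+=-3.4826  v^+=-4.7829  a^+=-8.0063
step 2: x_pred=-6.7873  r=1.3873  x^+=-5.6886  v^+=-7.7178  a^+=-6.7698
step 3: x_pred=-10.2830  r=10.7630  x^+=-1.7587  v^+=-3.3691  a^+=2.8232
step 4: x_pred=-3.0707  r=1.2707  x^+=-2.0643  v^+=-1.0807  a^+=3.9558
step 5: x_pred=-2.1190  r=6.3790  x^+=2.9332  v^+=5.4010  a^+=9.6413
step 6: x_pred=6.7371  r=-9.4471  x^+=-0.7450  v^+=3.3966  a^+=1.2212
step 7: x_pred=1.0659  r=-1.6259  x^+=-0.2218  v^+=2.8369  a^+=-0.2280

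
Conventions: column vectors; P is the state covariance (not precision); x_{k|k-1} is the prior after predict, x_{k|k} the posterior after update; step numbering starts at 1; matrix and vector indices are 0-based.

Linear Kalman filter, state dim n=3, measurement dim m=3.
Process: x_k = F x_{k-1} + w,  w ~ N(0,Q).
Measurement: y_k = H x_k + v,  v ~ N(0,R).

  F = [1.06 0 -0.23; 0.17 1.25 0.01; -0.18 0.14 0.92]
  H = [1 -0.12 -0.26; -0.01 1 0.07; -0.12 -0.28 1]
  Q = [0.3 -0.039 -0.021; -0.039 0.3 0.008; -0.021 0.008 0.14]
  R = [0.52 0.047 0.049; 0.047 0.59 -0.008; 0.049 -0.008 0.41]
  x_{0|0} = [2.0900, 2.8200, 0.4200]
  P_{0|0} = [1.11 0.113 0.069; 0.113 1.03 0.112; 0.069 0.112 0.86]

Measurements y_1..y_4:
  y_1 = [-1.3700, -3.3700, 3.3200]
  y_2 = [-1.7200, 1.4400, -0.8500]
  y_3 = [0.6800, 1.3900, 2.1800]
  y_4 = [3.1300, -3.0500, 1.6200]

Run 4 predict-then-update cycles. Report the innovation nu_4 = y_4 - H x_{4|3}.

step 1: x^-=[2.1188, 3.8845, 0.4050]  P^-=[1.5590 0.2746 -0.3315; 0.2746 1.9926 0.2791; -0.3315 0.2791 0.9244]  S=[2.2941 -0.0486 -0.7394; -0.0486 2.6213 -0.2518; -0.7394 -0.2518 1.4547]  K=[0.6918 0.0989 -0.0406; -0.0323 0.7564 -0.0998; -0.0633 0.1898 0.6097]  nu=[-2.9174, -7.2617, 4.2569]  x^+=[-0.7902, -1.9386, 1.8068]  P^+=[0.3962 0.0889 0.0889; 0.0889 0.4404 0.0854; 0.0889 0.0854 0.2800]
step 2: x^-=[-1.2532, -2.5396, 1.5331]  P^-=[0.7166 0.1225 -0.0550; 0.1225 1.0399 0.1697; -0.0550 0.1697 0.3865]  S=[1.2875 -0.0189 -0.1998; -0.0189 1.6533 -0.1182; -0.1998 -0.1182 0.8147]  K=[0.5462 0.0686 -0.0712; -0.0401 0.6289 -0.0857; -0.0678 0.1493 0.4292]  nu=[-0.3730, 3.8597, -3.2446]  x^+=[-0.9611, 0.1807, 0.7420]  P^+=[0.3053 0.0661 0.0521; 0.0661 0.3657 0.0682; 0.0521 0.0682 0.1968]
step 3: x^-=[-1.1894, 0.0699, 0.8810]  P^-=[0.6280 0.0820 -0.0603; 0.0820 0.9102 0.1378; -0.0603 0.1378 0.3206]  S=[1.2030 -0.0335 -0.1696; -0.0335 1.5196 -0.1131; -0.1696 -0.1131 0.7538]  K=[0.5161 0.0520 -0.0865; -0.0484 0.5971 -0.0897; -0.0749 0.1330 0.3868]  nu=[2.1068, 1.2465, 1.1759]  x^+=[-0.1389, 0.6068, 1.3438]  P^+=[0.2834 0.0558 0.0390; 0.0558 0.3471 0.0599; 0.0390 0.0599 0.1753]
step 4: x^-=[-0.4563, 0.7483, 1.3462]  P^-=[0.6087 0.0672 -0.0661; 0.0672 0.8758 0.1255; -0.0661 0.1255 0.3041]  S=[1.1880 -0.0409 -0.1657; -0.0409 1.4837 -0.1148; -0.1657 -0.1148 0.7416]  K=[0.5087 0.0449 -0.0925; -0.0521 0.5871 -0.0930; -0.0782 0.1263 0.3754]  nu=[4.0261, -3.8971, 0.4286]  x^+=[1.3771, -1.7895, 0.7001]  P^+=[0.2772 0.0515 0.0344; 0.0515 0.3413 0.0563; 0.0344 0.0563 0.1690]

innov = [4.0261, -3.8971, 0.4286]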